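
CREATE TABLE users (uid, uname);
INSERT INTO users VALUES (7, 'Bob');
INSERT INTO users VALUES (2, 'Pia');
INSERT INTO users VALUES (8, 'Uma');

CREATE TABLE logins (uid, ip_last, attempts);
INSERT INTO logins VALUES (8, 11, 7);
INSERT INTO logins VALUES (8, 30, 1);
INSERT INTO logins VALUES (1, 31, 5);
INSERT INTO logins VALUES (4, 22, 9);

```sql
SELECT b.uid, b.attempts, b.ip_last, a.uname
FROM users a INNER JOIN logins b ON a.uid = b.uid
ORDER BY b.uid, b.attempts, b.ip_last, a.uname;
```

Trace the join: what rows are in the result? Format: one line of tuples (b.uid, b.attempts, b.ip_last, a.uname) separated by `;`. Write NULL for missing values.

(8, 1, 30, Uma); (8, 7, 11, Uma)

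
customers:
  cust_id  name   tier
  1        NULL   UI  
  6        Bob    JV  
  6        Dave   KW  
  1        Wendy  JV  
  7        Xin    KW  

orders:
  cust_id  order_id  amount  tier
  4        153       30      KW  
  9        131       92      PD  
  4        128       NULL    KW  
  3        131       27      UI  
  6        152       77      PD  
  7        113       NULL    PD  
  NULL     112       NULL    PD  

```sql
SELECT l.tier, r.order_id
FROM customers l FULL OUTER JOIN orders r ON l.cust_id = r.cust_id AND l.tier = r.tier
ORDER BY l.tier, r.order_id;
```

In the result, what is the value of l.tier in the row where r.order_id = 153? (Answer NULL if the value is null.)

NULL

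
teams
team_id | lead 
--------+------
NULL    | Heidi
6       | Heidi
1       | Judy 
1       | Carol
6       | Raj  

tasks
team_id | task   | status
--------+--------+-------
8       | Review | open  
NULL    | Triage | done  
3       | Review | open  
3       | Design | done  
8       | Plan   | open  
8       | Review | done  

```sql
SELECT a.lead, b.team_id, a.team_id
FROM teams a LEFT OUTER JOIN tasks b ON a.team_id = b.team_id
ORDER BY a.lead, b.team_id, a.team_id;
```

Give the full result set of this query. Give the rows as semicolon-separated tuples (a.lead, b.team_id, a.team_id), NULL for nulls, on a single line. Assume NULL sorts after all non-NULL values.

(Carol, NULL, 1); (Heidi, NULL, 6); (Heidi, NULL, NULL); (Judy, NULL, 1); (Raj, NULL, 6)

LEFT JOIN keeps every row from `teams`; unmatched rows get NULL for `tasks`'s columns.
Matching on a.team_id = b.team_id. A NULL in a compared column never satisfies the condition.
- team_id=NULL: no b row matches, row kept with b columns NULL.
- team_id=6: no b row matches, row kept with b columns NULL.
- team_id=1: no b row matches, row kept with b columns NULL.
- team_id=1: no b row matches, row kept with b columns NULL.
- team_id=6: no b row matches, row kept with b columns NULL.
After projecting and ordering:
a.lead | b.team_id | a.team_id
Carol | NULL | 1
Heidi | NULL | 6
Heidi | NULL | NULL
Judy | NULL | 1
Raj | NULL | 6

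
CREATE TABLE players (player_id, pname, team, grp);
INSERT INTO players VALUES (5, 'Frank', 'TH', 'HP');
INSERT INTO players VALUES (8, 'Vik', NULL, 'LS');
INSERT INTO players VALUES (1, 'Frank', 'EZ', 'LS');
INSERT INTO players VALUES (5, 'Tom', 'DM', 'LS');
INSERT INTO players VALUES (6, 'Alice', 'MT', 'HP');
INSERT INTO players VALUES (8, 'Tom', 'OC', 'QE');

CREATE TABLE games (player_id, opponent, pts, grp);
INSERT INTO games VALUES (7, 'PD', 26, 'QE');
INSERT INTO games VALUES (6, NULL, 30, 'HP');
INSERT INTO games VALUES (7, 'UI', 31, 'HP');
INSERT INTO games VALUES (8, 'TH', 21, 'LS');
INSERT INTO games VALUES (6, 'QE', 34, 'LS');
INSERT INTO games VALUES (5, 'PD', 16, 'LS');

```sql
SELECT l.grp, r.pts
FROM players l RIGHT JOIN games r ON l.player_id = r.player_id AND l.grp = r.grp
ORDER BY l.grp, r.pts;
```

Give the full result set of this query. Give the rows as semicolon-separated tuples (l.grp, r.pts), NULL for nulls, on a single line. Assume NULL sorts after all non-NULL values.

(HP, 30); (LS, 16); (LS, 21); (NULL, 26); (NULL, 31); (NULL, 34)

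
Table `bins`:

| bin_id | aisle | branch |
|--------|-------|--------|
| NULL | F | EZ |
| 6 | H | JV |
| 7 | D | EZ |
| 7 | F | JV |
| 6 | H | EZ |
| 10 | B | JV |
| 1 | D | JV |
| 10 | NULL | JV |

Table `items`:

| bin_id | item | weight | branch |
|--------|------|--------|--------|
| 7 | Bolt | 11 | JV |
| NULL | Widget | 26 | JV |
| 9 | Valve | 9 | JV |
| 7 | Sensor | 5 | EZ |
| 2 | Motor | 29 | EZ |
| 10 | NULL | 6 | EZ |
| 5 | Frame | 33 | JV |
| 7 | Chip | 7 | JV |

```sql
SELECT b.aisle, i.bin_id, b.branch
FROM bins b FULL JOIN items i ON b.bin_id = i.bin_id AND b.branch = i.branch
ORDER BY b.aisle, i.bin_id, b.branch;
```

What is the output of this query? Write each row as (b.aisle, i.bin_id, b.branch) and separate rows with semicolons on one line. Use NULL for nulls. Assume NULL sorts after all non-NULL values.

FULL OUTER JOIN keeps every row from both sides; unmatched rows get NULL for the other side's columns.
Matching on b.bin_id = i.bin_id AND b.branch = i.branch. A NULL in a compared column never satisfies the condition.
- bin_id=NULL, branch=EZ: no i row matches, row kept with i columns NULL.
- bin_id=6, branch=JV: no i row matches, row kept with i columns NULL.
- bin_id=7, branch=EZ: 1 matching i row(s), so 1 row(s) emitted.
- bin_id=7, branch=JV: 2 matching i row(s), so 2 row(s) emitted.
- bin_id=6, branch=EZ: no i row matches, row kept with i columns NULL.
- bin_id=10, branch=JV: no i row matches, row kept with i columns NULL.
- bin_id=1, branch=JV: no i row matches, row kept with i columns NULL.
- bin_id=10, branch=JV: no i row matches, row kept with i columns NULL.
- 5 row(s) from i found no b partner → padded with NULL.

(B, NULL, JV); (D, 7, EZ); (D, NULL, JV); (F, 7, JV); (F, 7, JV); (F, NULL, EZ); (H, NULL, EZ); (H, NULL, JV); (NULL, 2, NULL); (NULL, 5, NULL); (NULL, 9, NULL); (NULL, 10, NULL); (NULL, NULL, JV); (NULL, NULL, NULL)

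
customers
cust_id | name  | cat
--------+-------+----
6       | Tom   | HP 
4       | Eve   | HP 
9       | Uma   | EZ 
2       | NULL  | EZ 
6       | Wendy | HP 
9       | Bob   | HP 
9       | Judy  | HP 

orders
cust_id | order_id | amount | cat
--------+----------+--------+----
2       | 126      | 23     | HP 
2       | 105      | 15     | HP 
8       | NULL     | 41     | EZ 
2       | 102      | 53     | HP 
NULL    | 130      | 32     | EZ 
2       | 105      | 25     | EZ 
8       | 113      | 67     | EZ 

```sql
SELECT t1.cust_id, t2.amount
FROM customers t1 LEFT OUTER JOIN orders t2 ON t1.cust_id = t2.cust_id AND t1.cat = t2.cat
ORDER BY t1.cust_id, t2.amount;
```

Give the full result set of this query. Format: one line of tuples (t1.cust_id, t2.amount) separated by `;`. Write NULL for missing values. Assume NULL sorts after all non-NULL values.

LEFT JOIN keeps every row from `customers`; unmatched rows get NULL for `orders`'s columns.
Matching on t1.cust_id = t2.cust_id AND t1.cat = t2.cat. A NULL in a compared column never satisfies the condition.
- t1 (cust_id=6, cat=HP) has no partner → padded with NULL.
- t1 (cust_id=4, cat=HP) has no partner → padded with NULL.
- t1 (cust_id=9, cat=EZ) has no partner → padded with NULL.
- t1 (cust_id=2, cat=EZ) pairs with 1 row(s) of t2.
- t1 (cust_id=6, cat=HP) has no partner → padded with NULL.
- t1 (cust_id=9, cat=HP) has no partner → padded with NULL.
- t1 (cust_id=9, cat=HP) has no partner → padded with NULL.
After projecting and ordering:
t1.cust_id | t2.amount
2 | 25
4 | NULL
6 | NULL
6 | NULL
9 | NULL
9 | NULL
9 | NULL

(2, 25); (4, NULL); (6, NULL); (6, NULL); (9, NULL); (9, NULL); (9, NULL)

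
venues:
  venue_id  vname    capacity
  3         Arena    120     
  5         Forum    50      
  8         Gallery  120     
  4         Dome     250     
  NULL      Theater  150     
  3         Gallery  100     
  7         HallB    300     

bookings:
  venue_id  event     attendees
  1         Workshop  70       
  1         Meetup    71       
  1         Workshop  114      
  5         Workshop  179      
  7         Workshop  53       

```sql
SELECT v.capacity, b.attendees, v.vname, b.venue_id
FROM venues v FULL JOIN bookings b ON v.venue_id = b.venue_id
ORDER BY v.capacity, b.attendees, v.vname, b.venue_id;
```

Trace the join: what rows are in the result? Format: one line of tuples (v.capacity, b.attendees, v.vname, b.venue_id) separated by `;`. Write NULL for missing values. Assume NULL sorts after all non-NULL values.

(50, 179, Forum, 5); (100, NULL, Gallery, NULL); (120, NULL, Arena, NULL); (120, NULL, Gallery, NULL); (150, NULL, Theater, NULL); (250, NULL, Dome, NULL); (300, 53, HallB, 7); (NULL, 70, NULL, 1); (NULL, 71, NULL, 1); (NULL, 114, NULL, 1)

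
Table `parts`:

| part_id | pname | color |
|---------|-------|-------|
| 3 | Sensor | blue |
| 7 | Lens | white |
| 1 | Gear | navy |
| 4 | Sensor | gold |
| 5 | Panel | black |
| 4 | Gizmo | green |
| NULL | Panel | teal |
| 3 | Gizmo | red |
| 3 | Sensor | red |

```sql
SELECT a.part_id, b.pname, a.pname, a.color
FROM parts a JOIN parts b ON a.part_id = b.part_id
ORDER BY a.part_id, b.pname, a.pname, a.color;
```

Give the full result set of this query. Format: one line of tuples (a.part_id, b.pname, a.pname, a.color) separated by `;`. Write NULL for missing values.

INNER JOIN keeps only pairs where the ON condition holds.
Matching on a.part_id = b.part_id. A NULL in a compared column never satisfies the condition.
- a row (part_id=3): matches 3 b row(s) → 3 output row(s).
- a row (part_id=7): matches 1 b row(s) → 1 output row(s).
- a row (part_id=1): matches 1 b row(s) → 1 output row(s).
- a row (part_id=4): matches 2 b row(s) → 2 output row(s).
- a row (part_id=5): matches 1 b row(s) → 1 output row(s).
- a row (part_id=4): matches 2 b row(s) → 2 output row(s).
- a row (part_id=NULL): no match → dropped.
- a row (part_id=3): matches 3 b row(s) → 3 output row(s).
- a row (part_id=3): matches 3 b row(s) → 3 output row(s).

(1, Gear, Gear, navy); (3, Gizmo, Gizmo, red); (3, Gizmo, Sensor, blue); (3, Gizmo, Sensor, red); (3, Sensor, Gizmo, red); (3, Sensor, Gizmo, red); (3, Sensor, Sensor, blue); (3, Sensor, Sensor, blue); (3, Sensor, Sensor, red); (3, Sensor, Sensor, red); (4, Gizmo, Gizmo, green); (4, Gizmo, Sensor, gold); (4, Sensor, Gizmo, green); (4, Sensor, Sensor, gold); (5, Panel, Panel, black); (7, Lens, Lens, white)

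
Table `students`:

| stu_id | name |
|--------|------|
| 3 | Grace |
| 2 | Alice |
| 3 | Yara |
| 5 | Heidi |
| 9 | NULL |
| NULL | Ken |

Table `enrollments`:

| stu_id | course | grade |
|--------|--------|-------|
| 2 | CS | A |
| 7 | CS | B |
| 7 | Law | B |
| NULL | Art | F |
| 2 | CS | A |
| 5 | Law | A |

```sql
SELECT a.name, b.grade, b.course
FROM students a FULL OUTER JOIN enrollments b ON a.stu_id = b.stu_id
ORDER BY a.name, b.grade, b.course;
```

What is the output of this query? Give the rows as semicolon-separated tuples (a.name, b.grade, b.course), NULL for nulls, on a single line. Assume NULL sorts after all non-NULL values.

FULL OUTER JOIN keeps every row from both sides; unmatched rows get NULL for the other side's columns.
Matching on a.stu_id = b.stu_id. A NULL in a compared column never satisfies the condition.
- a (stu_id=3) has no partner → padded with NULL.
- a (stu_id=2) pairs with 2 row(s) of b.
- a (stu_id=3) has no partner → padded with NULL.
- a (stu_id=5) pairs with 1 row(s) of b.
- a (stu_id=9) has no partner → padded with NULL.
- a (stu_id=NULL) has no partner → padded with NULL.
- 3 b row(s) had no a match → kept, a columns NULL.
After projecting and ordering:
a.name | b.grade | b.course
Alice | A | CS
Alice | A | CS
Grace | NULL | NULL
Heidi | A | Law
Ken | NULL | NULL
Yara | NULL | NULL
NULL | B | CS
NULL | B | Law
NULL | F | Art
NULL | NULL | NULL

(Alice, A, CS); (Alice, A, CS); (Grace, NULL, NULL); (Heidi, A, Law); (Ken, NULL, NULL); (Yara, NULL, NULL); (NULL, B, CS); (NULL, B, Law); (NULL, F, Art); (NULL, NULL, NULL)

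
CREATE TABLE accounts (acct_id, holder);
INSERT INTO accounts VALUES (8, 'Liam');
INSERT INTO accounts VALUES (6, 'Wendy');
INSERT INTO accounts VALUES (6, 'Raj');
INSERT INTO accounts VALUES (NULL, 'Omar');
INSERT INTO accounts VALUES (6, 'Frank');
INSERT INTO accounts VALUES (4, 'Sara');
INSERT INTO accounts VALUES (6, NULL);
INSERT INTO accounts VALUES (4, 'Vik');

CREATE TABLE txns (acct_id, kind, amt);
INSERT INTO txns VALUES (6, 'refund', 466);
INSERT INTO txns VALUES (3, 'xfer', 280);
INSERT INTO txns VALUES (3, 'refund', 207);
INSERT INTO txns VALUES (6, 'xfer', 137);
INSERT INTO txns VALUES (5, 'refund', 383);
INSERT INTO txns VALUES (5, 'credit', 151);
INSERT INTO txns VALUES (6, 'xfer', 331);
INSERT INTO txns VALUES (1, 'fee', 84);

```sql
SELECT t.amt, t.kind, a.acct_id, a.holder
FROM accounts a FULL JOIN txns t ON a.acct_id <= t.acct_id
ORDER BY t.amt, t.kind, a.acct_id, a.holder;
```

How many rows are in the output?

27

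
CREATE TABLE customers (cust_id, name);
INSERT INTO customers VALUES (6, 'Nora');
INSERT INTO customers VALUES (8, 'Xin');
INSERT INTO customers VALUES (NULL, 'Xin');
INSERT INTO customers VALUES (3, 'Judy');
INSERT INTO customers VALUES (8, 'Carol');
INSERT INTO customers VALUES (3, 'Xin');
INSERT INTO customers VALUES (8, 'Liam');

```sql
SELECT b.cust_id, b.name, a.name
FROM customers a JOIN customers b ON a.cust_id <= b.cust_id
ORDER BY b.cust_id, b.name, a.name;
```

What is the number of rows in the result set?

25

INNER JOIN keeps only pairs where the ON condition holds.
Matching on a.cust_id <= b.cust_id. A NULL in a compared column never satisfies the condition.
- cust_id=6: 4 matching b row(s), so 4 row(s) emitted.
- cust_id=8: 3 matching b row(s), so 3 row(s) emitted.
- cust_id=NULL: no matching b row, dropped.
- cust_id=3: 6 matching b row(s), so 6 row(s) emitted.
- cust_id=8: 3 matching b row(s), so 3 row(s) emitted.
- cust_id=3: 6 matching b row(s), so 6 row(s) emitted.
- cust_id=8: 3 matching b row(s), so 3 row(s) emitted.
Total: 25 rows.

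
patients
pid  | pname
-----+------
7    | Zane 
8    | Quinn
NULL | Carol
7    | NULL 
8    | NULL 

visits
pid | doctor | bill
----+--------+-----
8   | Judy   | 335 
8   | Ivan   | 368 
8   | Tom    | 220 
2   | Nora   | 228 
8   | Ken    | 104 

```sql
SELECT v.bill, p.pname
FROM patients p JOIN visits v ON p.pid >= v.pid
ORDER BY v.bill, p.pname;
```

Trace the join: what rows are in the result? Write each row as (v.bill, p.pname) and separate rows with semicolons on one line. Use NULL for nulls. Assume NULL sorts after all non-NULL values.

(104, Quinn); (104, NULL); (220, Quinn); (220, NULL); (228, Quinn); (228, Zane); (228, NULL); (228, NULL); (335, Quinn); (335, NULL); (368, Quinn); (368, NULL)

INNER JOIN keeps only pairs where the ON condition holds.
Matching on p.pid >= v.pid. A NULL in a compared column never satisfies the condition.
Matched pairs: 12.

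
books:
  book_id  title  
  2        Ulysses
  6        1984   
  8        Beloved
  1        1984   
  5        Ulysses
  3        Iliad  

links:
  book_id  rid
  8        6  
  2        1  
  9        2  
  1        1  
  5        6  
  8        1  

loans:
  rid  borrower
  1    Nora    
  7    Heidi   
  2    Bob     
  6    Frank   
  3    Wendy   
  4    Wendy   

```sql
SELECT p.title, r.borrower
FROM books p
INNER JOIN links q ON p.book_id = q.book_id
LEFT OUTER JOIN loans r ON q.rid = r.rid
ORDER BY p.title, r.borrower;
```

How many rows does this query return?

Evaluate left to right. First `books p INNER JOIN links q` on book_id: 5 row(s).
Then LEFT JOIN `loans r` on rid: each of those 5 rows is kept; rows whose q.rid has no match in r get NULL for r's columns.
Result: 5 row(s).

5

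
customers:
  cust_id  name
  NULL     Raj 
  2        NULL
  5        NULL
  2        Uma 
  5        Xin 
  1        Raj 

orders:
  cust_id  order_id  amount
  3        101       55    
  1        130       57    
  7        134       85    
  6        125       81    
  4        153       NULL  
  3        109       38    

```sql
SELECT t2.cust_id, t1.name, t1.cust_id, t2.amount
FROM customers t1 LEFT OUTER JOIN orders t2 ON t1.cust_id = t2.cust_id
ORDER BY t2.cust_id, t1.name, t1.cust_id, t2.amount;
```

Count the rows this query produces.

LEFT JOIN keeps every row from `customers`; unmatched rows get NULL for `orders`'s columns.
Matching on t1.cust_id = t2.cust_id. A NULL in a compared column never satisfies the condition.
Matched pairs: 1; unmatched t1 rows kept: 5.
Total: 1 matched + 5 padded = 6 rows.

6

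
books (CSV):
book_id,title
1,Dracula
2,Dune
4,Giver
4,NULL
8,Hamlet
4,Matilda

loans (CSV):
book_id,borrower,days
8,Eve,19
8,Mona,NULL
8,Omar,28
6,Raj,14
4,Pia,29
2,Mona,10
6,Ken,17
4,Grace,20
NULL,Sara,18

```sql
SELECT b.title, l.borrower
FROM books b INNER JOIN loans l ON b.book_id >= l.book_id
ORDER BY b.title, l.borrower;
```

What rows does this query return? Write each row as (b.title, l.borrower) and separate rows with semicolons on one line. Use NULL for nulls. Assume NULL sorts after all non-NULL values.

(Dune, Mona); (Giver, Grace); (Giver, Mona); (Giver, Pia); (Hamlet, Eve); (Hamlet, Grace); (Hamlet, Ken); (Hamlet, Mona); (Hamlet, Mona); (Hamlet, Omar); (Hamlet, Pia); (Hamlet, Raj); (Matilda, Grace); (Matilda, Mona); (Matilda, Pia); (NULL, Grace); (NULL, Mona); (NULL, Pia)

INNER JOIN keeps only pairs where the ON condition holds.
Matching on b.book_id >= l.book_id. A NULL in a compared column never satisfies the condition.
- book_id=1: no matching l row, dropped.
- book_id=2: 1 matching l row(s), so 1 row(s) emitted.
- book_id=4: 3 matching l row(s), so 3 row(s) emitted.
- book_id=4: 3 matching l row(s), so 3 row(s) emitted.
- book_id=8: 8 matching l row(s), so 8 row(s) emitted.
- book_id=4: 3 matching l row(s), so 3 row(s) emitted.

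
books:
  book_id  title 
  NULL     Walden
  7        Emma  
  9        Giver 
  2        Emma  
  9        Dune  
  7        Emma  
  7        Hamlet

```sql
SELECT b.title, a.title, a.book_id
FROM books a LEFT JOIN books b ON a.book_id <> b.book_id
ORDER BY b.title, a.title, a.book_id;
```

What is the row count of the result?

23

LEFT JOIN keeps every row from `books a`; unmatched rows get NULL for `books b`'s columns.
Matching on a.book_id <> b.book_id. A NULL in a compared column never satisfies the condition.
Matched pairs: 22; unmatched a rows kept: 1.
Total: 22 matched + 1 padded = 23 rows.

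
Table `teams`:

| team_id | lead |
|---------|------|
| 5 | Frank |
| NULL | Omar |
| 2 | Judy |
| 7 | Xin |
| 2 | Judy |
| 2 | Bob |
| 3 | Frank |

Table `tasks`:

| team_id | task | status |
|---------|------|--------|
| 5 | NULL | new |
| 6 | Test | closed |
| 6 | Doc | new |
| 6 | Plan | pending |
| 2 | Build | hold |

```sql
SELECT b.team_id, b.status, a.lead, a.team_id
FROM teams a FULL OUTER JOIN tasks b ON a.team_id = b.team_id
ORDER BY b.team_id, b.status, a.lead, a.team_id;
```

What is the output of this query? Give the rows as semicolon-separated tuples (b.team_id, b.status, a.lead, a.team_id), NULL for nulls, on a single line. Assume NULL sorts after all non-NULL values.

FULL OUTER JOIN keeps every row from both sides; unmatched rows get NULL for the other side's columns.
Matching on a.team_id = b.team_id. A NULL in a compared column never satisfies the condition.
- a (team_id=5) pairs with 1 row(s) of b.
- a (team_id=NULL) has no partner → padded with NULL.
- a (team_id=2) pairs with 1 row(s) of b.
- a (team_id=7) has no partner → padded with NULL.
- a (team_id=2) pairs with 1 row(s) of b.
- a (team_id=2) pairs with 1 row(s) of b.
- a (team_id=3) has no partner → padded with NULL.
- plus 3 unmatched b row(s), each kept with NULL a columns.
After projecting and ordering:
b.team_id | b.status | a.lead | a.team_id
2 | hold | Bob | 2
2 | hold | Judy | 2
2 | hold | Judy | 2
5 | new | Frank | 5
6 | closed | NULL | NULL
6 | new | NULL | NULL
6 | pending | NULL | NULL
NULL | NULL | Frank | 3
NULL | NULL | Omar | NULL
NULL | NULL | Xin | 7

(2, hold, Bob, 2); (2, hold, Judy, 2); (2, hold, Judy, 2); (5, new, Frank, 5); (6, closed, NULL, NULL); (6, new, NULL, NULL); (6, pending, NULL, NULL); (NULL, NULL, Frank, 3); (NULL, NULL, Omar, NULL); (NULL, NULL, Xin, 7)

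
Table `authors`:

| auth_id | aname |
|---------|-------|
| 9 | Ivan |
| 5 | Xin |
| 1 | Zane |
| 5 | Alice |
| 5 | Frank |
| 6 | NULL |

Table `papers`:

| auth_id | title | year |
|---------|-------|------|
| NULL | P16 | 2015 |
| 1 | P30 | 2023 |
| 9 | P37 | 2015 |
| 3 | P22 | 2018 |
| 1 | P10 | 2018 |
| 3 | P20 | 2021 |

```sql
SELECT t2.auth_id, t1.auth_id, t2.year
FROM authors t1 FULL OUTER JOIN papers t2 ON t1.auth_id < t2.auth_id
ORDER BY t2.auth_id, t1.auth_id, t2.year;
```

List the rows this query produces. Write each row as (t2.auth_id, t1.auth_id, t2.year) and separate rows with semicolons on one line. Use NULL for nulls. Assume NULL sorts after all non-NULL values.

(1, NULL, 2018); (1, NULL, 2023); (3, 1, 2018); (3, 1, 2021); (9, 1, 2015); (9, 5, 2015); (9, 5, 2015); (9, 5, 2015); (9, 6, 2015); (NULL, 9, NULL); (NULL, NULL, 2015)

FULL OUTER JOIN keeps every row from both sides; unmatched rows get NULL for the other side's columns.
Matching on t1.auth_id < t2.auth_id. A NULL in a compared column never satisfies the condition.
- t1[0] auth_id=9 → no match; kept with NULLs on the t2 side.
- t1[1] auth_id=5 → 1 match(es) in t2 → 1 row(s).
- t1[2] auth_id=1 → 3 match(es) in t2 → 3 row(s).
- t1[3] auth_id=5 → 1 match(es) in t2 → 1 row(s).
- t1[4] auth_id=5 → 1 match(es) in t2 → 1 row(s).
- t1[5] auth_id=6 → 1 match(es) in t2 → 1 row(s).
- plus 3 unmatched t2 row(s), each kept with NULL t1 columns.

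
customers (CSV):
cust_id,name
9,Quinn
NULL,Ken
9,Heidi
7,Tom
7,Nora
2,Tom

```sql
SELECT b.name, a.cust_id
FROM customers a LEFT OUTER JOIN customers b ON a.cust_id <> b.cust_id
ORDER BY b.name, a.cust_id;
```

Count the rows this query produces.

LEFT JOIN keeps every row from `customers a`; unmatched rows get NULL for `customers b`'s columns.
Matching on a.cust_id <> b.cust_id. A NULL in a compared column never satisfies the condition.
- a row (cust_id=9): matches 3 b row(s) → 3 output row(s).
- a row (cust_id=NULL): no match → kept, b columns NULL.
- a row (cust_id=9): matches 3 b row(s) → 3 output row(s).
- a row (cust_id=7): matches 3 b row(s) → 3 output row(s).
- a row (cust_id=7): matches 3 b row(s) → 3 output row(s).
- a row (cust_id=2): matches 4 b row(s) → 4 output row(s).
Total: 16 matched + 1 padded = 17 rows.

17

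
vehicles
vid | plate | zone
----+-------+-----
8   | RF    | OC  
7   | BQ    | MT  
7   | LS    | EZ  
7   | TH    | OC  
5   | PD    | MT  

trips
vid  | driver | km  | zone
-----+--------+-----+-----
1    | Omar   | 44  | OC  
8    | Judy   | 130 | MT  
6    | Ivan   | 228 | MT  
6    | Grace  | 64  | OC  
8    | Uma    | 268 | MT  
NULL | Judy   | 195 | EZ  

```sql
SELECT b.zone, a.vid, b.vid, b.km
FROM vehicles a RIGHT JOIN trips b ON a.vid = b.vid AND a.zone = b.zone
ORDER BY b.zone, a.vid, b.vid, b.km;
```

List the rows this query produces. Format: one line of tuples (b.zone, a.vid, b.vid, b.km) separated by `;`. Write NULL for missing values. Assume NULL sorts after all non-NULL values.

(EZ, NULL, NULL, 195); (MT, NULL, 6, 228); (MT, NULL, 8, 130); (MT, NULL, 8, 268); (OC, NULL, 1, 44); (OC, NULL, 6, 64)

RIGHT JOIN keeps every row from `trips`; unmatched rows get NULL for `vehicles`'s columns.
Matching on a.vid = b.vid AND a.zone = b.zone. A NULL in a compared column never satisfies the condition.
- a row (vid=8, zone=OC): no match.
- a row (vid=7, zone=MT): no match.
- a row (vid=7, zone=EZ): no match.
- a row (vid=7, zone=OC): no match.
- a row (vid=5, zone=MT): no match.
- 6 b row(s) had no a match → kept, a columns NULL.
After projecting and ordering:
b.zone | a.vid | b.vid | b.km
EZ | NULL | NULL | 195
MT | NULL | 6 | 228
MT | NULL | 8 | 130
MT | NULL | 8 | 268
OC | NULL | 1 | 44
OC | NULL | 6 | 64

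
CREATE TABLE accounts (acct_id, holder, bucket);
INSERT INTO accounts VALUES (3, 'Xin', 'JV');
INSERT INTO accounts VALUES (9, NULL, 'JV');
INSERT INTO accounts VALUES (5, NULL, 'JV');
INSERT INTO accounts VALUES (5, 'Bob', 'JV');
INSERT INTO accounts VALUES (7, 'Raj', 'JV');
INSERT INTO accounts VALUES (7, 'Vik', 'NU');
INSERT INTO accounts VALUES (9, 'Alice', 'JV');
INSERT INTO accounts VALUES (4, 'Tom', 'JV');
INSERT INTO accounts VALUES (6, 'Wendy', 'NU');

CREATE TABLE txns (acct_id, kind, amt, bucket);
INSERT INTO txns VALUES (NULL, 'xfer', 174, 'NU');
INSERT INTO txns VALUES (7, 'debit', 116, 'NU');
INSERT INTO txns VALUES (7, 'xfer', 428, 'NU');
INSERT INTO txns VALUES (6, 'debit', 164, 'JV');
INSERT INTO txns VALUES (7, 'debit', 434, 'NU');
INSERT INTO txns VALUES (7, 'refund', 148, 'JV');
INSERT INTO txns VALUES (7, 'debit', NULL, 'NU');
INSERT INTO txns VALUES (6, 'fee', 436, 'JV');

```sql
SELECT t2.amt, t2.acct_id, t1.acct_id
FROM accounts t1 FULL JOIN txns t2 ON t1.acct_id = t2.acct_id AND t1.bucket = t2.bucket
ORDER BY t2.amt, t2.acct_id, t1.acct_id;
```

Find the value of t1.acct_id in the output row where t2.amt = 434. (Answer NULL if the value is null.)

7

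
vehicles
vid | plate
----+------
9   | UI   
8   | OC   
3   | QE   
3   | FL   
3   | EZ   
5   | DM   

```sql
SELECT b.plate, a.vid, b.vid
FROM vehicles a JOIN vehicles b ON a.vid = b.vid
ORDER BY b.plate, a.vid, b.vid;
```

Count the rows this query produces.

INNER JOIN keeps only pairs where the ON condition holds.
Matching on a.vid = b.vid.
Matched pairs: 12.
Total: 12 rows.

12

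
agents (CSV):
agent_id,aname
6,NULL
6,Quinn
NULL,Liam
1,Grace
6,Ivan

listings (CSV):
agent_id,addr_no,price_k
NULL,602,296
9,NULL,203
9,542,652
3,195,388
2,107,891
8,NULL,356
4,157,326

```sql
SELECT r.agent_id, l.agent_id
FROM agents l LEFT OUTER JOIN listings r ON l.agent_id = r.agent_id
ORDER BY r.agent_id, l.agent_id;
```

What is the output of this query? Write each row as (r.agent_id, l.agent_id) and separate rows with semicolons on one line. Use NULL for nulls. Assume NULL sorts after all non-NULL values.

LEFT JOIN keeps every row from `agents`; unmatched rows get NULL for `listings`'s columns.
Matching on l.agent_id = r.agent_id. A NULL in a compared column never satisfies the condition.
- agent_id=6: no r row matches, row kept with r columns NULL.
- agent_id=6: no r row matches, row kept with r columns NULL.
- agent_id=NULL: no r row matches, row kept with r columns NULL.
- agent_id=1: no r row matches, row kept with r columns NULL.
- agent_id=6: no r row matches, row kept with r columns NULL.
After projecting and ordering:
r.agent_id | l.agent_id
NULL | 1
NULL | 6
NULL | 6
NULL | 6
NULL | NULL

(NULL, 1); (NULL, 6); (NULL, 6); (NULL, 6); (NULL, NULL)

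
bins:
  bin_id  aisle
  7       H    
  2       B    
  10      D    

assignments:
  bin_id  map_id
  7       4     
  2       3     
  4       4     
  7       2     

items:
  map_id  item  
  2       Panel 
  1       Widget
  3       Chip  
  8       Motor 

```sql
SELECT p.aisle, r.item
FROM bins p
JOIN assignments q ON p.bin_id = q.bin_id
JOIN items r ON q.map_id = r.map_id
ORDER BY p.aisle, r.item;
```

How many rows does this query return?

2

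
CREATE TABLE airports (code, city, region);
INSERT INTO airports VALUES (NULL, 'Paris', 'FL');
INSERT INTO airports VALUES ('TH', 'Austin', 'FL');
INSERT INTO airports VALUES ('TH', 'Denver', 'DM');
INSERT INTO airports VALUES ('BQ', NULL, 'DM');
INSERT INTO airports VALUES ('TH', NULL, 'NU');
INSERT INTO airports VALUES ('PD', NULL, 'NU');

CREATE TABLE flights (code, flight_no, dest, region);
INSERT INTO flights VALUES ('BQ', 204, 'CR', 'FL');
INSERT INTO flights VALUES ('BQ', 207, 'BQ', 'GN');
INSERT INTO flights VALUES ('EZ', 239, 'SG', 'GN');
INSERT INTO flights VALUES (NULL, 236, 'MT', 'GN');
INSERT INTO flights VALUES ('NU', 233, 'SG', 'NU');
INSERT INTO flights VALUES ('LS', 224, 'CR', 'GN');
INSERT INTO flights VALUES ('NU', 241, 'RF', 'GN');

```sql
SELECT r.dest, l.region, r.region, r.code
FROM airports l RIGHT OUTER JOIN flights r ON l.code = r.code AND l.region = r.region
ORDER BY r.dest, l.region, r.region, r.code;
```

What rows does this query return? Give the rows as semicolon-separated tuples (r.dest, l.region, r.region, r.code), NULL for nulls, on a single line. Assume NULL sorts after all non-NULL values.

(BQ, NULL, GN, BQ); (CR, NULL, FL, BQ); (CR, NULL, GN, LS); (MT, NULL, GN, NULL); (RF, NULL, GN, NU); (SG, NULL, GN, EZ); (SG, NULL, NU, NU)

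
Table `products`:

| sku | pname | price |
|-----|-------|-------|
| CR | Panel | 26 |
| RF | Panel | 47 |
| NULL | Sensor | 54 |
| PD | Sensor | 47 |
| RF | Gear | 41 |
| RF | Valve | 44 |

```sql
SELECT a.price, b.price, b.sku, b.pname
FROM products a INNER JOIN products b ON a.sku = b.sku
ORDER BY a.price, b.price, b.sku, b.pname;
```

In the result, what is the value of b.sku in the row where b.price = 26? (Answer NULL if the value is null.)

INNER JOIN keeps only pairs where the ON condition holds.
Matching on a.sku = b.sku. A NULL in a compared column never satisfies the condition.
- a[0] sku=CR → 1 match(es) in b → 1 row(s).
- a[1] sku=RF → 3 match(es) in b → 3 row(s).
- a[2] sku=NULL → no match; dropped.
- a[3] sku=PD → 1 match(es) in b → 1 row(s).
- a[4] sku=RF → 3 match(es) in b → 3 row(s).
- a[5] sku=RF → 3 match(es) in b → 3 row(s).

CR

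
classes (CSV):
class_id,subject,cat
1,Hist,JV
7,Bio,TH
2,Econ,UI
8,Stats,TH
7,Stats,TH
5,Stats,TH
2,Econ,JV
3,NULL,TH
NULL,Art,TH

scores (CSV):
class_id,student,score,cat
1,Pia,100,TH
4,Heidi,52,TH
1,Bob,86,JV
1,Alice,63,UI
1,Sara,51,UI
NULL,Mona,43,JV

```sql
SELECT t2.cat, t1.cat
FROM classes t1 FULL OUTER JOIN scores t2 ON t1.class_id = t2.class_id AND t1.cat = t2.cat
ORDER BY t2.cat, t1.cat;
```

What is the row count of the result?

14

FULL OUTER JOIN keeps every row from both sides; unmatched rows get NULL for the other side's columns.
Matching on t1.class_id = t2.class_id AND t1.cat = t2.cat. A NULL in a compared column never satisfies the condition.
- t1 row (class_id=1, cat=JV): matches 1 t2 row(s) → 1 output row(s).
- t1 row (class_id=7, cat=TH): no match → kept, t2 columns NULL.
- t1 row (class_id=2, cat=UI): no match → kept, t2 columns NULL.
- t1 row (class_id=8, cat=TH): no match → kept, t2 columns NULL.
- t1 row (class_id=7, cat=TH): no match → kept, t2 columns NULL.
- t1 row (class_id=5, cat=TH): no match → kept, t2 columns NULL.
- t1 row (class_id=2, cat=JV): no match → kept, t2 columns NULL.
- t1 row (class_id=3, cat=TH): no match → kept, t2 columns NULL.
- t1 row (class_id=NULL, cat=TH): no match → kept, t2 columns NULL.
- plus 5 unmatched t2 row(s), each kept with NULL t1 columns.
Total: 1 matched + 13 padded = 14 rows.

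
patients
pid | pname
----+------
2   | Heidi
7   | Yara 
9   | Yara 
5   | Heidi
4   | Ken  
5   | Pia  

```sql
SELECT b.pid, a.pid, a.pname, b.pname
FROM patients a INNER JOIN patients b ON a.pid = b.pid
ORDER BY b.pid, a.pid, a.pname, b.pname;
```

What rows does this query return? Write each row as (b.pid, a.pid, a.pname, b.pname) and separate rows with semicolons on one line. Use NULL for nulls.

(2, 2, Heidi, Heidi); (4, 4, Ken, Ken); (5, 5, Heidi, Heidi); (5, 5, Heidi, Pia); (5, 5, Pia, Heidi); (5, 5, Pia, Pia); (7, 7, Yara, Yara); (9, 9, Yara, Yara)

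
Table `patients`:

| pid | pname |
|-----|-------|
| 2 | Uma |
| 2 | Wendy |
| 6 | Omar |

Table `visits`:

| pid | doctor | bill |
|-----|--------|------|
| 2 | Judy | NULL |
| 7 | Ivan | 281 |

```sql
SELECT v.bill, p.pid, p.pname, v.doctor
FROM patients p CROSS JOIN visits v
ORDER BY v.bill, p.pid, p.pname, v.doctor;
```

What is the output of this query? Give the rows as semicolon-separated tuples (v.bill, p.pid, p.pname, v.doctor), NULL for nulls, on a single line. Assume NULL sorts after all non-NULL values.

CROSS JOIN pairs every row of `patients` with every row of `visits`: 3 × 2 = 6 rows.

(281, 2, Uma, Ivan); (281, 2, Wendy, Ivan); (281, 6, Omar, Ivan); (NULL, 2, Uma, Judy); (NULL, 2, Wendy, Judy); (NULL, 6, Omar, Judy)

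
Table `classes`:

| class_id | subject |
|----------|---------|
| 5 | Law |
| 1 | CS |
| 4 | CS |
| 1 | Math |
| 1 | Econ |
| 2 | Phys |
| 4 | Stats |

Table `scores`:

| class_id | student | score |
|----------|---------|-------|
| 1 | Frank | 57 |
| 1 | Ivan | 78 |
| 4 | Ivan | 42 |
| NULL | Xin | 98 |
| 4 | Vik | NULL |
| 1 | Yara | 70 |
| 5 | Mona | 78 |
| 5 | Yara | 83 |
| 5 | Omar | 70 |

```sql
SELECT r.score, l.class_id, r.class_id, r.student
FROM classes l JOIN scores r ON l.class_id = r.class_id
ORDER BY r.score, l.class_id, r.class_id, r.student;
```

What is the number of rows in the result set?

INNER JOIN keeps only pairs where the ON condition holds.
Matching on l.class_id = r.class_id. A NULL in a compared column never satisfies the condition.
- l[0] class_id=5 → 3 match(es) in r → 3 row(s).
- l[1] class_id=1 → 3 match(es) in r → 3 row(s).
- l[2] class_id=4 → 2 match(es) in r → 2 row(s).
- l[3] class_id=1 → 3 match(es) in r → 3 row(s).
- l[4] class_id=1 → 3 match(es) in r → 3 row(s).
- l[5] class_id=2 → no match; dropped.
- l[6] class_id=4 → 2 match(es) in r → 2 row(s).
Total: 16 rows.

16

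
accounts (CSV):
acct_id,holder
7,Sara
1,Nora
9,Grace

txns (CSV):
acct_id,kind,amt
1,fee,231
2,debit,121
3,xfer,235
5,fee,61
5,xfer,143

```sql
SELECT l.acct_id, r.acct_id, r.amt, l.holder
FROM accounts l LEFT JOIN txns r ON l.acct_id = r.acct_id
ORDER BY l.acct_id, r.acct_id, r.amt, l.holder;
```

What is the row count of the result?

LEFT JOIN keeps every row from `accounts`; unmatched rows get NULL for `txns`'s columns.
Matching on l.acct_id = r.acct_id.
Matched pairs: 1; unmatched l rows kept: 2.
Total: 1 matched + 2 padded = 3 rows.

3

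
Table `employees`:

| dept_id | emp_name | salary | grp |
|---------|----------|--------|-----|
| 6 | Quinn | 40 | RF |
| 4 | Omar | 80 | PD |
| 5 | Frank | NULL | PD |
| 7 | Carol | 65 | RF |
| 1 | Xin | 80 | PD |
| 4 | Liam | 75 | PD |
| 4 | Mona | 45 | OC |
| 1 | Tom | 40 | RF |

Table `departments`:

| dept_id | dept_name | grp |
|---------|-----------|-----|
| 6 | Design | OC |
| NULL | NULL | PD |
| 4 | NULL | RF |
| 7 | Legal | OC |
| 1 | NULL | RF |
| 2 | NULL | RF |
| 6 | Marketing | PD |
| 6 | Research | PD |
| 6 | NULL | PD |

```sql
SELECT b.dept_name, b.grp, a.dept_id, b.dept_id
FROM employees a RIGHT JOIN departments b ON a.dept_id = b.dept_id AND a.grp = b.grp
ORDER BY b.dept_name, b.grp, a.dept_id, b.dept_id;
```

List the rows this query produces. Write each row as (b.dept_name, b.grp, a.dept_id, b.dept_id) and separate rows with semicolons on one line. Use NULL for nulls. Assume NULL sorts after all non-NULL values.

RIGHT JOIN keeps every row from `departments`; unmatched rows get NULL for `employees`'s columns.
Matching on a.dept_id = b.dept_id AND a.grp = b.grp. A NULL in a compared column never satisfies the condition.
Matched pairs: 1; unmatched b rows kept: 8.

(Design, OC, NULL, 6); (Legal, OC, NULL, 7); (Marketing, PD, NULL, 6); (Research, PD, NULL, 6); (NULL, PD, NULL, 6); (NULL, PD, NULL, NULL); (NULL, RF, 1, 1); (NULL, RF, NULL, 2); (NULL, RF, NULL, 4)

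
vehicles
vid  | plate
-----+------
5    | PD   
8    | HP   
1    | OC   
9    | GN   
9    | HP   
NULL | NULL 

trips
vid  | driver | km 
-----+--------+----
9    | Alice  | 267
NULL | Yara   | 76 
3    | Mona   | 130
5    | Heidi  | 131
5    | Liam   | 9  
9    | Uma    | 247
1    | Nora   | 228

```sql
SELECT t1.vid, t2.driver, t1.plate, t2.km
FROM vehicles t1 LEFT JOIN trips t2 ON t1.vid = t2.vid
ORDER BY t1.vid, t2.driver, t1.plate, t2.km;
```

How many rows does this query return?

LEFT JOIN keeps every row from `vehicles`; unmatched rows get NULL for `trips`'s columns.
Matching on t1.vid = t2.vid. A NULL in a compared column never satisfies the condition.
- t1 row (vid=5): matches 2 t2 row(s) → 2 output row(s).
- t1 row (vid=8): no match → kept, t2 columns NULL.
- t1 row (vid=1): matches 1 t2 row(s) → 1 output row(s).
- t1 row (vid=9): matches 2 t2 row(s) → 2 output row(s).
- t1 row (vid=9): matches 2 t2 row(s) → 2 output row(s).
- t1 row (vid=NULL): no match → kept, t2 columns NULL.
Total: 7 matched + 2 padded = 9 rows.

9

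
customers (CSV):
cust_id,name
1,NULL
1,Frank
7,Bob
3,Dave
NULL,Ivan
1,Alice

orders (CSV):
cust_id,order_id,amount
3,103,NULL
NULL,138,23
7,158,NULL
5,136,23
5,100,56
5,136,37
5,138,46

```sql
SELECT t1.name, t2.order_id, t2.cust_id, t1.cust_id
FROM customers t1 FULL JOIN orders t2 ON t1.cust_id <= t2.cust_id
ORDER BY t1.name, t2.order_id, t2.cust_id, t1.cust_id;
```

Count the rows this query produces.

27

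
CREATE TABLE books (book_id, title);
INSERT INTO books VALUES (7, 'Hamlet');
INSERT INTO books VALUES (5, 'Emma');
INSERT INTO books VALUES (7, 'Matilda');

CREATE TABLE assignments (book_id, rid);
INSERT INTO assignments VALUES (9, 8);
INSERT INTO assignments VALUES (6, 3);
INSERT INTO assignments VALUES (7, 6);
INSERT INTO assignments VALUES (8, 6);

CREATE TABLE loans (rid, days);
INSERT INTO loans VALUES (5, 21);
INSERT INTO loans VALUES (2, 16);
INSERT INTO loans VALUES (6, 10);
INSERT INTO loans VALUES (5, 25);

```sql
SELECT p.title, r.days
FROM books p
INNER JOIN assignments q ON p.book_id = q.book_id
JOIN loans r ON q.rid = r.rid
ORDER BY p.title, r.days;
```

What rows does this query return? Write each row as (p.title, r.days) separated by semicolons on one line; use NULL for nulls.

Step 1 — p INNER JOIN q on book_id → 2 row(s).
Then INNER JOIN `loans r` on rid: keep only rows whose q.rid appears in r.

(Hamlet, 10); (Matilda, 10)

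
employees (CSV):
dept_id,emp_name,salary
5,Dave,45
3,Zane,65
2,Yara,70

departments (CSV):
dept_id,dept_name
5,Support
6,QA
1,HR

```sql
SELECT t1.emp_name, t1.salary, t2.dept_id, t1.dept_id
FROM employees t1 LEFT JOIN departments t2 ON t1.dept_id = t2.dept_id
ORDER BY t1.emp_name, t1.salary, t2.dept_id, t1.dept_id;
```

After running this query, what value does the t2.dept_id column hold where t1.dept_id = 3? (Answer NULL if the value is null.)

LEFT JOIN keeps every row from `employees`; unmatched rows get NULL for `departments`'s columns.
Matching on t1.dept_id = t2.dept_id.
Matched pairs: 1; unmatched t1 rows kept: 2.

NULL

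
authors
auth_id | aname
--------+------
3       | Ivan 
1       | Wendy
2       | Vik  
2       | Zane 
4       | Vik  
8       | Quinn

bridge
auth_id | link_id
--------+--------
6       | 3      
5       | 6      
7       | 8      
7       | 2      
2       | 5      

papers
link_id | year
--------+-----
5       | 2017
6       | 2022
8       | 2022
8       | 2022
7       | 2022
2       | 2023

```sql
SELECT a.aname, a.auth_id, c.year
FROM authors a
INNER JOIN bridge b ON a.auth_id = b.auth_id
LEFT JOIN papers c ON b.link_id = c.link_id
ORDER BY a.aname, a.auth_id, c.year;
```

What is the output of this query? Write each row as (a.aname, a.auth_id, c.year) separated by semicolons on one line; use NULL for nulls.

(Vik, 2, 2017); (Zane, 2, 2017)

Evaluate left to right. First `authors a INNER JOIN bridge b` on auth_id: 2 row(s).
Then LEFT JOIN `papers c` on link_id: each of those 2 rows is kept; rows whose b.link_id has no match in c get NULL for c's columns.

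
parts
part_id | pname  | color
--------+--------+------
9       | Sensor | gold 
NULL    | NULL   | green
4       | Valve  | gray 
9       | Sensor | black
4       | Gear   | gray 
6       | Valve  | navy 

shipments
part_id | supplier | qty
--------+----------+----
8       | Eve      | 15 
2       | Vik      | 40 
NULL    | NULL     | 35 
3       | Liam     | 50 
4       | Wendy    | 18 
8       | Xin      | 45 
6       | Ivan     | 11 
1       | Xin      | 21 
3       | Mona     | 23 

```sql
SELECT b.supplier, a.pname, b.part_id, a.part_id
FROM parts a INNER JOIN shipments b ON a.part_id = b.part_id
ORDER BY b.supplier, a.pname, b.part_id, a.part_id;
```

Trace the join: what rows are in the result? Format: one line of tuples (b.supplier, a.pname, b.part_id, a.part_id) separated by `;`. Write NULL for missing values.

(Ivan, Valve, 6, 6); (Wendy, Gear, 4, 4); (Wendy, Valve, 4, 4)

INNER JOIN keeps only pairs where the ON condition holds.
Matching on a.part_id = b.part_id. A NULL in a compared column never satisfies the condition.
Matched pairs: 3.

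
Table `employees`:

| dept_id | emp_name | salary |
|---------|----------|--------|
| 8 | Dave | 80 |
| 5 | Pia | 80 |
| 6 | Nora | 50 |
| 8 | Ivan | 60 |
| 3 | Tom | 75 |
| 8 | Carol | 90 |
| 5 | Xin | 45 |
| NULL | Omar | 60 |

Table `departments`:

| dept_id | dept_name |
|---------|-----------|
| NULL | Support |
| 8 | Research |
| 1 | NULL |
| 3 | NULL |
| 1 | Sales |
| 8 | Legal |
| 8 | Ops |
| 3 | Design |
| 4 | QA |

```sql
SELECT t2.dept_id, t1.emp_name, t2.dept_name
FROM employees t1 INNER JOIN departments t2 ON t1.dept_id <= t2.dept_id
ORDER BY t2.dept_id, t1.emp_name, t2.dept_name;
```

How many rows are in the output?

INNER JOIN keeps only pairs where the ON condition holds.
Matching on t1.dept_id <= t2.dept_id. A NULL in a compared column never satisfies the condition.
Matched pairs: 24.
Total: 24 rows.

24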